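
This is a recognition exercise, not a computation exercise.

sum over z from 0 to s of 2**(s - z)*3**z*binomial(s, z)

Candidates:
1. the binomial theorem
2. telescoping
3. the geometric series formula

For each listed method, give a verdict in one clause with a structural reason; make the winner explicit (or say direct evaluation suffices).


Diagnosis: the binomial theorem — the binomial coefficients weight matched powers of 3 and 2, which is exactly the expansion of a binomial power.
- the binomial theorem — yes, a natural case for it.
- telescoping — as presented, consecutive terms share no shifted copy to cancel against — no rewrite is on display to change that.
- the geometric series formula — consecutive terms are not related by a fixed multiplier.


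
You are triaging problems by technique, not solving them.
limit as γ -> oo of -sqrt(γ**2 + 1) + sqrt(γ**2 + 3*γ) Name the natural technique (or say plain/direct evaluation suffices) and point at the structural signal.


Verdict: conjugate multiplication — both pieces blow up but their difference is finite; the conjugate trick rationalizes sqrt(γ**2 + 3*γ) - sqrt(γ**2 + 1).


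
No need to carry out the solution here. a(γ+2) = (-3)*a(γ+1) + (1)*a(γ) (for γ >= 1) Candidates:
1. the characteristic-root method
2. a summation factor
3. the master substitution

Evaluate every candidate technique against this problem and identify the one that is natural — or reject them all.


Best approach: the characteristic-root method — the recurrence treats every index alike (constant coefficients, no forcing) — precisely the regime where r^γ trials close it.
- the characteristic-root method — applies; the problem has the shape this method handles.
- a summation factor — the recurrence reaches back more than one step, outside the first-order family a summation factor normalizes.
- the master substitution: with no divided-index recursive call, reindexing by powers of a base buys nothing.


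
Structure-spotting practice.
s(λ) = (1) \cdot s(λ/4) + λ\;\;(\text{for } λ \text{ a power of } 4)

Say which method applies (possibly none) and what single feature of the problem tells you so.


Technique: the master substitution — the argument contracts 4-fold per step: reindex λ exponentially and solve the linear recurrence in the new index.


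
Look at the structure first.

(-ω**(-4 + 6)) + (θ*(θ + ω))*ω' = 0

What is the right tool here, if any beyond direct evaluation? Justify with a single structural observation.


Verdict: the homogeneous substitution — the slope is degree-zero homogeneous: the ratio substitution v = ω/θ collapses it. Suitably rearranged — at times with the variables' roles exchanged — this doubles as a Bernoulli equation; the homogeneous reading needs no such setup.


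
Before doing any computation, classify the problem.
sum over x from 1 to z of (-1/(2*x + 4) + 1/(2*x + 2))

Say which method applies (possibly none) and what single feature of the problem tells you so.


Best approach: telescoping — the summand is 1/(2*x + 2) minus the same expression shifted by one, so consecutive terms cancel in pairs.


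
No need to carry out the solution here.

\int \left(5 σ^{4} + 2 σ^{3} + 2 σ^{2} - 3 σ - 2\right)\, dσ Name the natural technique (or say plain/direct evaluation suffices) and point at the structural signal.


Method: no special technique — scan for structure and find none: constant multiples of powers of σ, integrate directly.


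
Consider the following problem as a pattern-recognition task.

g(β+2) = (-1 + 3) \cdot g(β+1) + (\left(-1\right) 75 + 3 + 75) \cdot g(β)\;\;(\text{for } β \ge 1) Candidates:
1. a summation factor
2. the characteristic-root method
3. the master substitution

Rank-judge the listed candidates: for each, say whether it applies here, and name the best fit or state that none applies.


Technique: the characteristic-root method — the recurrence treats every index alike (constant coefficients, no forcing) — precisely the regime where r^β trials close it.
- a summation factor — a summation factor telescopes one-step recursions; this one carries higher-order memory.
- the characteristic-root method: a fit — the right tool for this form.
- the master substitution: the recursive argument is a shift of the index, not a fixed fraction of it.


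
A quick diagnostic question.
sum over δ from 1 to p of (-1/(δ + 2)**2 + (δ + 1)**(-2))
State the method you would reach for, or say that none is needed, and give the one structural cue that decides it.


Verdict: telescoping — the summand is (δ + 1)**(-2) minus the same expression shifted by one, so consecutive terms cancel in pairs.


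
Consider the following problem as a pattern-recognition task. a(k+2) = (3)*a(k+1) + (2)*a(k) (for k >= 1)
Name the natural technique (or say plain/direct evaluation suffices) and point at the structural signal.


Verdict: the characteristic-root method — the recurrence is linear and homogeneous with constant coefficients, so the ansatz r^k turns it into a polynomial equation for r.


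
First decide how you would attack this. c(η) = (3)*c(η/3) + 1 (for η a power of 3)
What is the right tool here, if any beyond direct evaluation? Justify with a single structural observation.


Verdict: the master substitution — treat m = log base 3 of η as the new clock: one recursion step advances m by one while η scales by 3.


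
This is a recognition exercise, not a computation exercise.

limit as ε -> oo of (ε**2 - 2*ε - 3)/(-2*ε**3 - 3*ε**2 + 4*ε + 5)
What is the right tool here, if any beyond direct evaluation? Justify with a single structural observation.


Technique: dominant-term comparison — as ε grows, only the highest-degree terms matter — compare leading terms and read the limit off. Differentiating the expression as a single quotient would eventually settle it as well; matching dominant growth settles it immediately.


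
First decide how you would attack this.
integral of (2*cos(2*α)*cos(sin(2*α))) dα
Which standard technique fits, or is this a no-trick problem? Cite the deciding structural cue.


Technique: u-substitution — read it as f(sin(2*α)) times a constant multiple of d(sin(2*α)): one substitution, u = sin(2*α), finishes it.


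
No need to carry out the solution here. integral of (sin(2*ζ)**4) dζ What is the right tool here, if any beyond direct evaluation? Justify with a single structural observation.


Verdict: a trigonometric identity — sin(2*ζ)**4 is the textbook power-reduction case — identities first, antiderivatives second.


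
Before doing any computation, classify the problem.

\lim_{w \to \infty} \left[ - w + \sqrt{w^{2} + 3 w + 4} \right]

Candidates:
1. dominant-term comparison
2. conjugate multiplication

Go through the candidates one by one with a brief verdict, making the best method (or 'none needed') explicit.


Method: conjugate multiplication — divergence minus divergence hides a finite answer — expose it by pairing \sqrt{w^{2} + 3 w + 4} - w with its conjugate.
- dominant-term comparison: no dominant-degree comparison decides it.
- conjugate multiplication: applicable, and directly so.


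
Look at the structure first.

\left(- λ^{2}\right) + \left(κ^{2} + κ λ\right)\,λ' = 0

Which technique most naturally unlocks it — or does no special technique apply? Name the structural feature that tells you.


Verdict: the homogeneous substitution — solved for the derivative, the right side is unchanged under scaling κ and λ together — it depends only on the ratio λ/κ, so substitute a single ratio variable. Suitably rearranged — at times with the variables' roles exchanged — this doubles as a Bernoulli equation; the homogeneous reading needs no such setup.


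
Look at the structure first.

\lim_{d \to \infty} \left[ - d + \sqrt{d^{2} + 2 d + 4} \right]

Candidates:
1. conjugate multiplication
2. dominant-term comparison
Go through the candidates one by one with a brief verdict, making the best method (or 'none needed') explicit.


Method: conjugate multiplication — \sqrt{d^{2} + 2 d + 4} and d both blow up, but their difference is tame once the conjugate rationalizes it.
- conjugate multiplication — yes, a natural case for it.
- dominant-term comparison — leading-power comparison does not apply to this form.


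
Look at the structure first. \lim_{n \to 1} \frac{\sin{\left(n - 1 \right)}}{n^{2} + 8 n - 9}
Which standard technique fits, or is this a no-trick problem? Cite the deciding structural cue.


Diagnosis: l'Hôpital's rule (0/0) — the 0/0 form at 1 is the signature situation for l'Hôpital's rule. A first-order expansion at the point is an equally standard path; the rule packages it.


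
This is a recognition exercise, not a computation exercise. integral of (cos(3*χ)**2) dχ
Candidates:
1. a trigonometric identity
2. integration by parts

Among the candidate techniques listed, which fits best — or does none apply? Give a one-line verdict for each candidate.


Technique: a trigonometric identity — an even power like cos(3*χ)**2 flattens under the half-angle identity into first-degree cosines you can integrate directly.
- a trigonometric identity: a fit — the right tool for this form.
- integration by parts: not the natural route: no polynomial-kernel product appears — a recursive parts reduction of the trigonometric product exists, but the identity rewrite is direct.


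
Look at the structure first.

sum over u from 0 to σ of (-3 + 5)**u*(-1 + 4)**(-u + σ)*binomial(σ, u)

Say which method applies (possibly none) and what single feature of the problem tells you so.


Diagnosis: the binomial theorem — binomial coefficients against complementary powers of (-3 + 5) and (-1 + 4): recognize the binomial expansion and resum.


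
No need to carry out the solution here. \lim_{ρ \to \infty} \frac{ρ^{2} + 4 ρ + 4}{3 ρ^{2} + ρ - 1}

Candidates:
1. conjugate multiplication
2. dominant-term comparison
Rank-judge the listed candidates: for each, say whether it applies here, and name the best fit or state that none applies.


Diagnosis: dominant-term comparison — as ρ grows, only the highest-degree terms matter — compare leading terms and read the limit off.
- conjugate multiplication: there are no radicals in tension whose conjugate would simplify matters.
- dominant-term comparison: a fit — the right tool for this form.


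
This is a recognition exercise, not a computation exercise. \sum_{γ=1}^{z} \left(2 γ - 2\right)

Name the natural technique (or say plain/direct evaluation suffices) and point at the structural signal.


Best approach: no special technique — this is bookkeeping, not technique: standard formulas for sums of constant-multiple powers of γ apply termwise.


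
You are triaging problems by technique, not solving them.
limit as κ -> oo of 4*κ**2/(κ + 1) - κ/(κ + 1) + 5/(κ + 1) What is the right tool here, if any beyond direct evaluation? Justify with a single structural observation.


Verdict: dominant-term comparison — growth-rate triage: the leading powers of κ decide the limit, everything else is noise. Differentiating the expression as a single quotient would eventually settle it as well; matching dominant growth settles it immediately.


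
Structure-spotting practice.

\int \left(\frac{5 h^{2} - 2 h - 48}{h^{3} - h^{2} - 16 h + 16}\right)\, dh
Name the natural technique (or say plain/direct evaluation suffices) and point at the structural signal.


Method: partial fractions — the denominator h^{3} - h^{2} - 16 h + 16 factors, so the quotient decomposes into elementary partial fractions term by term.


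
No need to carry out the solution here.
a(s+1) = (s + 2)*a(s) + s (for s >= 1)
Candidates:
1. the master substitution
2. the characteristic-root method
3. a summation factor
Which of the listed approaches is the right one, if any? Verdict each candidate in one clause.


Best approach: a summation factor — normalize by the running product of s + 2: the left side becomes a difference, and differences sum.
- the master substitution: this is shift-type recursion, outside the divide-and-conquer template.
- the characteristic-root method — the coefficients change with the index, which the root method cannot absorb.
- a summation factor — yes — fits the structure here.


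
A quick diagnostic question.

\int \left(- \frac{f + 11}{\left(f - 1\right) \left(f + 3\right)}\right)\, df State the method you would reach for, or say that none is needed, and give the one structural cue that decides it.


Method: partial fractions — the bottom factors while the top stays lower-degree — split into simple fractions and integrate piece by piece.


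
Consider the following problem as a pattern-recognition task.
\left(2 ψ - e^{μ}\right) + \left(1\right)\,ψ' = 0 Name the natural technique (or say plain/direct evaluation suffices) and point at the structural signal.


Diagnosis: a linear integrating factor — the unknown enters only to the first power against a nonzero forcing term — the integrating-factor template applies directly.


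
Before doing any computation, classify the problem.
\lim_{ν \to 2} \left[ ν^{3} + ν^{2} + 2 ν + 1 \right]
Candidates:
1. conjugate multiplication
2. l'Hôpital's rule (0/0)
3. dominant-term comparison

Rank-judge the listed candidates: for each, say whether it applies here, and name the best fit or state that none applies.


Technique: no special technique — the expression is continuous at the evaluation point — substitute directly; no indeterminate form appears.
- conjugate multiplication — multiplying by a conjugate would not remove any indeterminacy here.
- l'Hôpital's rule (0/0) — substituting the point produces a determinate value, not a 0 over 0 clash.
- dominant-term comparison: this is not a rational comparison of growth rates at infinity.


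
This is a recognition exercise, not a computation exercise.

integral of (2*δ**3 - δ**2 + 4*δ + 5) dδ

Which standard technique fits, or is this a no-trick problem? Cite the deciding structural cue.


Diagnosis: no special technique — scan for structure and find none: constant multiples of powers of δ, integrate directly.


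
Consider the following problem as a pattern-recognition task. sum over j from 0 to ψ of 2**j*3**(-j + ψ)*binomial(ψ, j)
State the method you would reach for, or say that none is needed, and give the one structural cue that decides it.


Diagnosis: the binomial theorem — terms weighting binomial(ψ, j) against matched powers of 2 and 3 reassemble into (2 + 3)^ψ by the binomial theorem.


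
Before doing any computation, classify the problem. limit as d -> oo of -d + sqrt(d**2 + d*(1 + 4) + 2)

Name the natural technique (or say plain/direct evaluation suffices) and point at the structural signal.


Diagnosis: conjugate multiplication — two divergent pieces with a minus sign between them and a radical in the mix: rationalize sqrt(d**2 + d*(1 + 4) + 2) - d before any limit law applies.


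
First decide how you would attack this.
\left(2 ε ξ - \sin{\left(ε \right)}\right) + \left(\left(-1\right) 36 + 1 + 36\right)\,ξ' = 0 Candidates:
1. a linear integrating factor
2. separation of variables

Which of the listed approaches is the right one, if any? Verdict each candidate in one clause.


Technique: a linear integrating factor — the equation is linear in ξ with coefficient 2 ε; multiplying by the integrating factor exp(∫2 ε) makes the left side a perfect derivative.
- a linear integrating factor — yes — fits the structure here.
- separation of variables — no division isolates the independent variable from the unknown.


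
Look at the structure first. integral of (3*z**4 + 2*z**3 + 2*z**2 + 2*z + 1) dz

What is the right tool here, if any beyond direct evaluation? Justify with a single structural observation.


Method: no special technique — scan for structure and find none: constant multiples of powers of z, integrate directly.


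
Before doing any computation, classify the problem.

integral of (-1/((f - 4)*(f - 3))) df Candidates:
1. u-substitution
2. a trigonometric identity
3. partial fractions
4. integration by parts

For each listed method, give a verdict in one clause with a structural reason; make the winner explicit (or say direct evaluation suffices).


Method: partial fractions — the bottom factors while the top stays lower-degree — split into simple fractions and integrate piece by piece.
- u-substitution — no subexpression of the integrand pairs with its own derivative as a factor — individual terms may offer their own substitutions, but any change of variable covering the whole integral would have to be constructed from outside the expression.
- a trigonometric identity — there is no trigonometric structure at all — the integrand carries no sine or cosine to rewrite.
- partial fractions — yes — fits the structure here.
- integration by parts: the nonconstant-polynomial-times-standard-kernel pattern (an exp, sine, cosine, or logarithm partner) is absent.


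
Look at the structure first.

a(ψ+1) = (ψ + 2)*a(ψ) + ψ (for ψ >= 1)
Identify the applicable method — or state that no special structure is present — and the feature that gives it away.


Best approach: a summation factor — with the index-dependent coefficient ψ + 2, dividing by the cumulative product turns the left side into a pure difference.


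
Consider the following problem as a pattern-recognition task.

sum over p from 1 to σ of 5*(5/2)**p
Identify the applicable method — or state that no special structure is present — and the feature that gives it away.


Technique: the geometric series formula — each term is 5/2 times the previous one, so the geometric-series formula applies directly.


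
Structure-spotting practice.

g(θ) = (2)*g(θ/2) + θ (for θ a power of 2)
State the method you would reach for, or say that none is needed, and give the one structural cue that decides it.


Best approach: the master substitution — the call at θ/2 makes this multiplicative recursion; the master-style substitution converts it to additive.


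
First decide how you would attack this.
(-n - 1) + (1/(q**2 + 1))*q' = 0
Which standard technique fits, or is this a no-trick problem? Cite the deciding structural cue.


Best approach: separation of variables — all dependence on the two variables factors apart, the defining separable shape. An exactness check succeeds on this form as well — separation and the potential function arrive at the same answer, separation more directly.


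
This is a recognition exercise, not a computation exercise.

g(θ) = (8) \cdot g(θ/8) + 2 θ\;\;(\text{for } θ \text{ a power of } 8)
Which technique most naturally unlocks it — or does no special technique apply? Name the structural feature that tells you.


Verdict: the master substitution — the argument contracts 8-fold per step: reindex θ exponentially and solve the linear recurrence in the new index.


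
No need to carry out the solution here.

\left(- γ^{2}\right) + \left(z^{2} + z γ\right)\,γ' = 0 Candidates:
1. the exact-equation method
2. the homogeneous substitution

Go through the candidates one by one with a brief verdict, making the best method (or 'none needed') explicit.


Diagnosis: the homogeneous substitution — the slope's numerator and denominator share total degree; set v = γ/z and the equation drops to separable form. Rewriting — with the variables' roles exchanged where the shape demands it — would expose a Bernoulli structure too; the homogeneous substitution simply reads the degrees directly.
- the exact-equation method: the mixed partial derivatives differ, so the left side is not a total differential.
- the homogeneous substitution — yes, a natural case for it.


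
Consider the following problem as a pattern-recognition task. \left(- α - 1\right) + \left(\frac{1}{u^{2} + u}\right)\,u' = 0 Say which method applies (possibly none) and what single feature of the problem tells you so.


Diagnosis: separation of variables — solved for the derivative, the right side splits multiplicatively into a function of each variable alone — divide and integrate each side. A Bernoulli substitution applies to this equation as given; separation takes the same equation in its displayed form.


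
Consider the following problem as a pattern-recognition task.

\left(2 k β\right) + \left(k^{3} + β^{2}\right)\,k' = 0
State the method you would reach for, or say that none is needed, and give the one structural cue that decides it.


Diagnosis: the exact-equation method — this form is already the differential of something: the matching mixed partials of 2 k β and k^{3} + β^{2} prove it.


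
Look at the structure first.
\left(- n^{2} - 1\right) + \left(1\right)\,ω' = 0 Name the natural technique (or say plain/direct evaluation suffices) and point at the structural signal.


Best approach: no special technique — solved for the derivative, ω never appears on the right — this is a direct integration in n, not a differential-equations problem at heart.


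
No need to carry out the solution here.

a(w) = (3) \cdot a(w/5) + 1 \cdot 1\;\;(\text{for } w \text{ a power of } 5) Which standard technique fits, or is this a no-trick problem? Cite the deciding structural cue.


Method: the master substitution — the argument contracts 5-fold per step: reindex w exponentially and solve the linear recurrence in the new index.


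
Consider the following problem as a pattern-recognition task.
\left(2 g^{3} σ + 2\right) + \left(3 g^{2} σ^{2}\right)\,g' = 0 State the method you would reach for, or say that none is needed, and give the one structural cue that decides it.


Best approach: the exact-equation method — the cross partial derivatives of 2 g^{3} σ + 2 and 3 g^{2} σ^{2} agree, so the left side is the total differential of one potential in σ and g.


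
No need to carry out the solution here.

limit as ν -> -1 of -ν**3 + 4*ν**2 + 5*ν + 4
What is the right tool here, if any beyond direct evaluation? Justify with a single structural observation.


Method: no special technique — the function is continuous at -1; evaluation is itself the limit, no machinery required.


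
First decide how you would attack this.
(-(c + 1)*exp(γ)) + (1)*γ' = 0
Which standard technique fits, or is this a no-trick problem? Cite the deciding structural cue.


Technique: separation of variables — all dependence on the two variables factors apart, the defining separable shape.


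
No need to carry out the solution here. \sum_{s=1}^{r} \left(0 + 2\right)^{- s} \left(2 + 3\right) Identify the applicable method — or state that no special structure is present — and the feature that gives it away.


Diagnosis: the geometric series formula — consecutive terms stand in a fixed index-free ratio — the geometric sum formula closes it.


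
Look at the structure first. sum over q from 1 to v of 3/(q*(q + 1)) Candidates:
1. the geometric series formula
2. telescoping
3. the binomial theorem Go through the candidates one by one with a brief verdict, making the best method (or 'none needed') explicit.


Verdict: telescoping — after splitting 3/(q*(q + 1)) into partial fractions, the pieces are shifted copies of one function and cancel telescopically.
- the geometric series formula: dividing successive terms gives an index-dependent quantity, not a constant.
- telescoping: a fit — the right tool for this form.
- the binomial theorem: the terms lack the binomial-coefficient-weighted complementary-power pattern of an expansion.


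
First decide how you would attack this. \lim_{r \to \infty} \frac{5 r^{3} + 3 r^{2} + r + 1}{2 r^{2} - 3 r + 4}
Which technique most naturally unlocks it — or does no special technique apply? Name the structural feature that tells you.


Diagnosis: dominant-term comparison — as r grows, only the highest-degree terms matter — compare leading terms and read the limit off. Differentiating the expression as a single quotient would eventually settle it as well; matching dominant growth settles it immediately.


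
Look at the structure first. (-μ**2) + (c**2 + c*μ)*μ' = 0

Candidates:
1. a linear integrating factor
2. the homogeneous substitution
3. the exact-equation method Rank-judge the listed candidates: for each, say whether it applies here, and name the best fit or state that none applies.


Best approach: the homogeneous substitution — the slope's numerator and denominator have matching total degree, so it depends only on μ/c and the ratio substitution collapses it. A Bernoulli substitution after rearrangement (possibly exchanging dependent and independent variable) is a fair alternative; the homogeneous route works on the equation as it stands.
- a linear integrating factor: the unknown enters nonlinearly (through a power, a denominator, or a transcendental function), which the linear integrating-factor recipe cannot absorb as-is — any repair would come from a preliminary substitution, not the factor.
- the homogeneous substitution: applies; the problem has the shape this method handles.
- the exact-equation method — the mixed partial derivatives differ, so the left side is not a total differential.


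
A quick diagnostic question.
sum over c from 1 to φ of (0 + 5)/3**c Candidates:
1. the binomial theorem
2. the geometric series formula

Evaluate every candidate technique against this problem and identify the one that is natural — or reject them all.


Verdict: the geometric series formula — consecutive terms stand in a fixed index-free ratio — the geometric sum formula closes it.
- the binomial theorem: no binomial coefficients pair up with complementary powers here.
- the geometric series formula — yes, a natural case for it.


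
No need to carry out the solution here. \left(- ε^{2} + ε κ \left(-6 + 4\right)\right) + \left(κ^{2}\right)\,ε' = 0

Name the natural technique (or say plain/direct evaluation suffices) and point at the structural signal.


Best approach: the homogeneous substitution — solved for the derivative, the right side is unchanged under scaling κ and ε together — it depends only on the ratio ε/κ, so substitute a single ratio variable. This doubles as a Bernoulli equation in the unknown as written; the homogeneous route needs no setup at all.


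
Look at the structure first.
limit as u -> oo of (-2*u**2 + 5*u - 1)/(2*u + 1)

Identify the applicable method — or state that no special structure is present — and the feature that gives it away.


Diagnosis: dominant-term comparison — at large u only the top-degree terms survive; compare the leading terms and the limit falls out. l'Hôpital's at-infinity variant applies to the expression viewed as a single quotient; the leading-term comparison is the direct route.


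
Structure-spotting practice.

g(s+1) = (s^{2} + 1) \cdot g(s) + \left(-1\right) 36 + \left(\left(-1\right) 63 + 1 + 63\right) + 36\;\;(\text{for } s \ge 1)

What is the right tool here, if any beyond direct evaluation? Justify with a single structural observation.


Best approach: a summation factor — it is first-order linear but the coefficient s^{2} + 1 depends on the index, so multiply through by a summation factor to telescope it.


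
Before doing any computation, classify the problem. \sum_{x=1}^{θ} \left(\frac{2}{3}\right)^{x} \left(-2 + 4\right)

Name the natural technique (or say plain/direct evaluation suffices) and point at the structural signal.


Diagnosis: the geometric series formula — each summand is the previous one scaled by \frac{2}{3}; that constant multiplier is itself the geometric structure.


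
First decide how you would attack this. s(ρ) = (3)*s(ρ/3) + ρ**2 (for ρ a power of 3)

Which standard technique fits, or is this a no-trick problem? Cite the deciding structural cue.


Technique: the master substitution — the argument contracts 3-fold per step: reindex ρ exponentially and solve the linear recurrence in the new index.


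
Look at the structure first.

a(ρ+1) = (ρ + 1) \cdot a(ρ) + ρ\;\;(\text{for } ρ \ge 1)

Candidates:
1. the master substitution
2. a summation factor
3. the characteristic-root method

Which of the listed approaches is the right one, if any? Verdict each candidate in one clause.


Technique: a summation factor — the coefficient ρ + 1 drifts with the index, so no fixed root exists; normalizing by the cumulative product telescopes it.
- the master substitution — this is shift-type recursion, outside the divide-and-conquer template.
- a summation factor — a fit — the right tool for this form.
- the characteristic-root method — an index-dependent weight blocks the pure exponential ansatz.


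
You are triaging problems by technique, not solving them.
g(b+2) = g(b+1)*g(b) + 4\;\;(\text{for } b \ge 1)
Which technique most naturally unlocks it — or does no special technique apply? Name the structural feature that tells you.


Diagnosis: no special technique — the new term depends nonlinearly on the old ones, which disqualifies every superposition-based technique.


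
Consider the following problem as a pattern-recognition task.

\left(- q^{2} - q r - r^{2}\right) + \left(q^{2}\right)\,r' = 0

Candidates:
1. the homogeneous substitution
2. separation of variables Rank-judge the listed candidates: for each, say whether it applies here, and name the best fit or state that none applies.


Technique: the homogeneous substitution — the slope's numerator and denominator have matching total degree, so it depends only on r/q and the ratio substitution collapses it.
- the homogeneous substitution — applies; the problem has the shape this method handles.
- separation of variables: the two dependences do not factor apart.


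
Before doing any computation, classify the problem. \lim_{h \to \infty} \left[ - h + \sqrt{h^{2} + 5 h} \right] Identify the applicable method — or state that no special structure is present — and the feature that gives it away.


Diagnosis: conjugate multiplication — the ∞ − ∞ radical form is the exact trigger for the conjugate maneuver.


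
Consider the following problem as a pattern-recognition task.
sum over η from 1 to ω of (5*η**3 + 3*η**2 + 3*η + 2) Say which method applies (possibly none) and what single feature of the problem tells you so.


Verdict: no special technique — the summand is a plain polynomial in η (expanding first if it arrives factored); standard power-sum formulas evaluate it term by term.


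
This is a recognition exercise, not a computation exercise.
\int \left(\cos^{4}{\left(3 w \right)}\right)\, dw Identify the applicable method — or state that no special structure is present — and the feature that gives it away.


Verdict: a trigonometric identity — the exponent on \cos^{4}{\left(3 w \right)} is even — the power-reduction identity is the standard preprocessing step.


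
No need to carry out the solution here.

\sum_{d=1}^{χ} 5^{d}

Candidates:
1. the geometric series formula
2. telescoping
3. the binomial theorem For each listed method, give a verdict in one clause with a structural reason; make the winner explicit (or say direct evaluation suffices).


Verdict: the geometric series formula — check a ratio of consecutive terms: it is 5, independent of the index, so the geometric formula closes the sum.
- the geometric series formula: a fit — the right tool for this form.
- telescoping — as presented, consecutive terms share no shifted copy to cancel against — no rewrite is on display to change that.
- the binomial theorem: no binomial coefficients pair with matched powers.


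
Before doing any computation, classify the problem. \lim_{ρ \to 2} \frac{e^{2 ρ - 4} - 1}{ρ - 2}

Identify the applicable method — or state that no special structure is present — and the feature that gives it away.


Technique: l'Hôpital's rule (0/0) — substituting 2 gives 0 over 0; differentiate top and bottom once and re-evaluate. Known elementary limits would finish this too — the rule just bypasses the case analysis.


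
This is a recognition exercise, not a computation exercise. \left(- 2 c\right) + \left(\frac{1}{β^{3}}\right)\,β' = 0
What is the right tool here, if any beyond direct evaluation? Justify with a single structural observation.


Technique: separation of variables — separating collects all β-dependence with the derivative and leaves all c-dependence opposite: variables separate. The cross-partial test also passes here (vacuously, each side single-variable); the potential-function route would work, separation is simply more immediate.


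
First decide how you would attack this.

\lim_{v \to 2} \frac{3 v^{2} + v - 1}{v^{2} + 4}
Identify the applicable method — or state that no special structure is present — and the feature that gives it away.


Method: no special technique — no denominator vanishes and nothing blows up at 2: direct substitution is the whole computation.


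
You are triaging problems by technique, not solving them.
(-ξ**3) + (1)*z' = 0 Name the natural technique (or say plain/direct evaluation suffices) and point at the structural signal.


Method: no special technique — with z absent the equation is not coupled at all: direct integration in ξ.


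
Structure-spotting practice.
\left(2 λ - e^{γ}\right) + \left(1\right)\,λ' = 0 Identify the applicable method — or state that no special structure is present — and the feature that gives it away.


Best approach: a linear integrating factor — λ appears only to the first power with coefficient 2 — the classic integrating-factor setup.


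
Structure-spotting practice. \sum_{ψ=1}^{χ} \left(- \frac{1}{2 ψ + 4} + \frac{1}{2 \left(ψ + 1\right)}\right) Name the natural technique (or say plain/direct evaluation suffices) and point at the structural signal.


Method: telescoping — a difference of consecutive values of one function (\frac{1}{2 \left(ψ + 1\right)} at one index and the next) — telescoping by construction.


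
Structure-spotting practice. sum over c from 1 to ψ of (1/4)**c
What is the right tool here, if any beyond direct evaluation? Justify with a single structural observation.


Technique: the geometric series formula — each summand is the previous one scaled by 1/4; that constant multiplier is itself the geometric structure.


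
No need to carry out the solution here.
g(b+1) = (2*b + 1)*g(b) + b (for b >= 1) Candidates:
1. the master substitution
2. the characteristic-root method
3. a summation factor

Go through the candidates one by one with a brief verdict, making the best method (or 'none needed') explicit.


Best approach: a summation factor — rescale the sequence by the product of the weights 2*b + 1 so far — the recurrence collapses to a plain running sum.
- the master substitution — the recursive argument is a shift of the index, not a fixed fraction of it.
- the characteristic-root method: the coefficients vary with the index, breaking the constant-coefficient structure the method needs.
- a summation factor: yes, a natural case for it.


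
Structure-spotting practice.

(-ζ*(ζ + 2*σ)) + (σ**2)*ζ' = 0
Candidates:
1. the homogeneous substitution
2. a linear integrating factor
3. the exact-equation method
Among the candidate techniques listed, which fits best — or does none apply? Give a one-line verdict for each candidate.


Technique: the homogeneous substitution — scaling σ and ζ together leaves the slope fixed — it depends only on ζ/σ, so substitute the ratio. A Bernoulli rewrite works here as the equation stands — the homogeneous substitution is the more immediate reading.
- the homogeneous substitution: applies; the problem has the shape this method handles.
- a linear integrating factor — the unknown enters nonlinearly (through a power, a denominator, or a transcendental function), which the linear integrating-factor recipe cannot absorb as-is — any repair would come from a preliminary substitution, not the factor.
- the exact-equation method: no potential function has this form as its differential, as written.


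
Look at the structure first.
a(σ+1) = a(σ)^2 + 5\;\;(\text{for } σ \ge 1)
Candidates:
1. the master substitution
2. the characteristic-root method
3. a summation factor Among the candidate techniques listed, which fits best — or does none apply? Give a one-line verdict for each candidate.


Diagnosis: no special technique — no ansatz, no master substitution, no summation factor survives the nonlinearity here.
- the master substitution: the recursive argument is a shift of the index, not a fixed fraction of it.
- the characteristic-root method: the recursion is nonlinear in the sequence values, so no linear-modes ansatz applies.
- a summation factor: the recursion is nonlinear — outside the first-order linear family a summation factor addresses.


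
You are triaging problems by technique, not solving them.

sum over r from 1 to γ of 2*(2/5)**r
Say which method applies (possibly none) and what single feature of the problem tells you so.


Verdict: the geometric series formula — each summand is the previous one scaled by 2/5; that constant multiplier is itself the geometric structure.


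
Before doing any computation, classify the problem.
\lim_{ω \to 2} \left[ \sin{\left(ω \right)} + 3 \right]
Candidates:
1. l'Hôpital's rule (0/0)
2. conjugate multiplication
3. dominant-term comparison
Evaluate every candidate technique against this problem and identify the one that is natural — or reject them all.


Method: no special technique — the expression is continuous at 2 — substitute and evaluate; no indeterminate form appears.
- l'Hôpital's rule (0/0): substituting the point gives a finite value outright — there is no indeterminate clash to repair.
- conjugate multiplication — no difference of divergent radicals appears, so rationalizing has nothing to cancel.
- dominant-term comparison: no dominant-degree comparison decides it.


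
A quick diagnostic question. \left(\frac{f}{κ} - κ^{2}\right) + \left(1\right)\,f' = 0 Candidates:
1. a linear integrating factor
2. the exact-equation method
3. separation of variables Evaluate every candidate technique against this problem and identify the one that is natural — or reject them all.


Diagnosis: a linear integrating factor — the unknown enters only to the first power against a nonzero forcing term — the integrating-factor template applies directly.
- a linear integrating factor: a fit — the right tool for this form.
- the exact-equation method: no potential function has this form as its differential, as written.
- separation of variables: no division isolates the independent variable from the unknown.


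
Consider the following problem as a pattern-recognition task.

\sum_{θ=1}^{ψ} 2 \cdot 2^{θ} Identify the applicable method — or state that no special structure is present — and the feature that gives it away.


Method: the geometric series formula — each summand is the previous one scaled by 2; that constant multiplier is itself the geometric structure.


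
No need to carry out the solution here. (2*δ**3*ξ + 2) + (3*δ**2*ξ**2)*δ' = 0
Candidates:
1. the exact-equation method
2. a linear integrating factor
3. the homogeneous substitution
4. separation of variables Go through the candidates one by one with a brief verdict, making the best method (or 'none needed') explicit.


Diagnosis: the exact-equation method — because the two cross partials coincide, the form is conservative as written — recover its potential in (ξ, δ).
- the exact-equation method — a fit — the right tool for this form.
- a linear integrating factor — the unknown enters nonlinearly (through a power, a denominator, or a transcendental function), which the linear integrating-factor recipe cannot absorb as-is — any repair would come from a preliminary substitution, not the factor.
- the homogeneous substitution — solved for the derivative, the right side changes under joint scaling of the two variables.
- separation of variables — no division isolates the independent variable from the unknown.
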